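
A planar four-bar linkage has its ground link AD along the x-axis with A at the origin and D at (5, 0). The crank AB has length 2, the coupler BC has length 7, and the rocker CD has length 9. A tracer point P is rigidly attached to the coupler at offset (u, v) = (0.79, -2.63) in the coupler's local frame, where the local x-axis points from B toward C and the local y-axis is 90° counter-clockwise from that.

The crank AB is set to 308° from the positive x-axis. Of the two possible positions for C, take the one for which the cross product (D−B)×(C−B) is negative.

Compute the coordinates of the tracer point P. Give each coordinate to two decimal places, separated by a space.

-1.28 -2.69

A=(0,0), D=(5.00,0)
B = A + 2.00·(cos308°, sin308°) = (1.2313, -1.5760)
|BD| = 4.0849
circle(B,7.00) ∩ circle(D,9.00): a=-1.8743, h=6.7444
  candidates: C₊=(-3.1000,3.9231) cross=27.550; C₋=(2.1042,-8.5214) cross=-27.550
  mode - wants cross < 0 → take C=(2.1042,-8.5214) (cross=-27.550)
ex = (C−B)/|BC| = (0.1247,-0.9922); ey = (0.9922,0.1247)
P = B + 0.79·ex + -2.63·ey = (-1.2796,-2.6878)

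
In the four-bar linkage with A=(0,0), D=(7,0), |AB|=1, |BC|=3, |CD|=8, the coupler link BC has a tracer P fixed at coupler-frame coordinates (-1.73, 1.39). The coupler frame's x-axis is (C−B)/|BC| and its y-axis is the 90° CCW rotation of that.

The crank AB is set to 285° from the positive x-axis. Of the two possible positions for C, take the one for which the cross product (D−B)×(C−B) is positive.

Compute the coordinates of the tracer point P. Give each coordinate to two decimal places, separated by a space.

A=(0,0), D=(7.00,0)
B = A + 1.00·(cos285°, sin285°) = (0.2588, -0.9659)
|BD| = 6.8100
circle(B,3.00) ∩ circle(D,8.00): a=-0.6331, h=2.9324
  candidates: C₊=(-0.7839,1.8470) cross=19.970; C₋=(0.0480,-3.9585) cross=-19.970
  mode + wants cross > 0 → take C=(-0.7839,1.8470) (cross=19.970)
ex = (C−B)/|BC| = (-0.3476,0.9377); ey = (-0.9377,-0.3476)
P = B + -1.73·ex + 1.39·ey = (-0.4433,-3.0712)

-0.44 -3.07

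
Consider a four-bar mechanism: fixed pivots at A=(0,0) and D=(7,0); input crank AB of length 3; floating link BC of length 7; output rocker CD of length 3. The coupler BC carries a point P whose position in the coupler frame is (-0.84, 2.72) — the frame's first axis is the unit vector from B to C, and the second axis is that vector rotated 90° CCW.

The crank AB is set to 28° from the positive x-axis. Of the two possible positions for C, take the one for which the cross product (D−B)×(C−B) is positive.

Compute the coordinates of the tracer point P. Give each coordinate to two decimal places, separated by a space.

A=(0,0), D=(7.00,0)
B = A + 3.00·(cos28°, sin28°) = (2.6488, 1.4084)
|BD| = 4.5734
circle(B,7.00) ∩ circle(D,3.00): a=6.6598, h=2.1557
  candidates: C₊=(9.6488,1.4084) cross=9.859; C₋=(8.3211,-2.6934) cross=-9.859
  mode + wants cross > 0 → take C=(9.6488,1.4084) (cross=9.859)
ex = (C−B)/|BC| = (1.0000,0.0000); ey = (-0.0000,1.0000)
P = B + -0.84·ex + 2.72·ey = (1.8088,4.1284)

1.81 4.13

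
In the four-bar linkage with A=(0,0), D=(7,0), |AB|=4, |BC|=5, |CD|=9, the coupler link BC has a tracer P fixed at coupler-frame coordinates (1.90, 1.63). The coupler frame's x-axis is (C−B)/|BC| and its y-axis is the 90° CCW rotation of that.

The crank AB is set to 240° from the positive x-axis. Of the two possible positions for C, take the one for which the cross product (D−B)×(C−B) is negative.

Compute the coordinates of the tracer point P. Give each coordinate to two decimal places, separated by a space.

0.49 -3.72

A=(0,0), D=(7.00,0)
B = A + 4.00·(cos240°, sin240°) = (-2.0000, -3.4641)
|BD| = 9.6437
circle(B,5.00) ∩ circle(D,9.00): a=1.9184, h=4.6173
  candidates: C₊=(-1.8683,1.5342) cross=44.528; C₋=(1.4489,-7.0842) cross=-44.528
  mode - wants cross < 0 → take C=(1.4489,-7.0842) (cross=-44.528)
ex = (C−B)/|BC| = (0.6898,-0.7240); ey = (0.7240,0.6898)
P = B + 1.90·ex + 1.63·ey = (0.4907,-3.7154)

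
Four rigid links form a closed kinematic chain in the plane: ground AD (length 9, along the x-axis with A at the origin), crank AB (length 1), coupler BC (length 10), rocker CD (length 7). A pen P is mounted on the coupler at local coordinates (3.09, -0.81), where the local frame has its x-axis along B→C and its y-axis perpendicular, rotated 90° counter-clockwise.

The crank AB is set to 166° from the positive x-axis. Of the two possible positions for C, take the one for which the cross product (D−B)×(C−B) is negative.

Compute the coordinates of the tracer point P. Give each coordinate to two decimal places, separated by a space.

A=(0,0), D=(9.00,0)
B = A + 1.00·(cos166°, sin166°) = (-0.9703, 0.2419)
|BD| = 9.9732
circle(B,10.00) ∩ circle(D,7.00): a=7.5435, h=6.5648
  candidates: C₊=(6.7302,6.6218) cross=65.472; C₋=(6.4117,-6.5039) cross=-65.472
  mode - wants cross < 0 → take C=(6.4117,-6.5039) (cross=-65.472)
ex = (C−B)/|BC| = (0.7382,-0.6746); ey = (0.6746,0.7382)
P = B + 3.09·ex + -0.81·ey = (0.7643,-2.4405)

0.76 -2.44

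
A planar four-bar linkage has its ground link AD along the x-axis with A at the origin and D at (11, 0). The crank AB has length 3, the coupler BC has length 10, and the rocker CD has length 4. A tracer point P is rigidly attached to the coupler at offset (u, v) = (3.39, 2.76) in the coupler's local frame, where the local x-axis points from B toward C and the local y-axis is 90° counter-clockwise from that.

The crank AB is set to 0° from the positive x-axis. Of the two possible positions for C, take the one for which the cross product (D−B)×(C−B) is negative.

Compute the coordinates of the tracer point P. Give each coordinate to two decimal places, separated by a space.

7.18 1.26

A=(0,0), D=(11.00,0)
B = A + 3.00·(cos0°, sin0°) = (3.0000, 0.0000)
|BD| = 8.0000
circle(B,10.00) ∩ circle(D,4.00): a=9.2500, h=3.7997
  candidates: C₊=(12.2500,3.7997) cross=30.397; C₋=(12.2500,-3.7997) cross=-30.397
  mode - wants cross < 0 → take C=(12.2500,-3.7997) (cross=-30.397)
ex = (C−B)/|BC| = (0.9250,-0.3800); ey = (0.3800,0.9250)
P = B + 3.39·ex + 2.76·ey = (7.1845,1.2649)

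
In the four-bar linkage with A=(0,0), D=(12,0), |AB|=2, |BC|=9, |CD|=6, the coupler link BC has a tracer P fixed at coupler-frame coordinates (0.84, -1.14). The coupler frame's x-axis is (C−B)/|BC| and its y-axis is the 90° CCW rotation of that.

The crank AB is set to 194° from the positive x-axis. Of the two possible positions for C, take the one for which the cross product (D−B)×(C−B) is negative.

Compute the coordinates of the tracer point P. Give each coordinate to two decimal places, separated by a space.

A=(0,0), D=(12.00,0)
B = A + 2.00·(cos194°, sin194°) = (-1.9406, -0.4838)
|BD| = 13.9490
circle(B,9.00) ∩ circle(D,6.00): a=8.5875, h=2.6934
  candidates: C₊=(6.5483,2.5058) cross=37.571; C₋=(6.7352,-2.8778) cross=-37.571
  mode - wants cross < 0 → take C=(6.7352,-2.8778) (cross=-37.571)
ex = (C−B)/|BC| = (0.9640,-0.2660); ey = (0.2660,0.9640)
P = B + 0.84·ex + -1.14·ey = (-1.4341,-1.8062)

-1.43 -1.81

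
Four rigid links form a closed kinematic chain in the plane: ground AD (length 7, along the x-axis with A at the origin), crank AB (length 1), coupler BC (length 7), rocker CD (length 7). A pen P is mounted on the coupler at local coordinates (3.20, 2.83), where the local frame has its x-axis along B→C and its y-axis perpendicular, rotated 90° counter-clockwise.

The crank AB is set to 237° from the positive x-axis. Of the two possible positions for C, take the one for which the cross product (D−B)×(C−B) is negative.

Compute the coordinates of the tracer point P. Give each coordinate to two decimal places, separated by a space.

3.67 -1.53

A=(0,0), D=(7.00,0)
B = A + 1.00·(cos237°, sin237°) = (-0.5446, -0.8387)
|BD| = 7.5911
circle(B,7.00) ∩ circle(D,7.00): a=3.7956, h=5.8816
  candidates: C₊=(2.5779,5.4263) cross=44.648; C₋=(3.8775,-6.2650) cross=-44.648
  mode - wants cross < 0 → take C=(3.8775,-6.2650) (cross=-44.648)
ex = (C−B)/|BC| = (0.6317,-0.7752); ey = (0.7752,0.6317)
P = B + 3.20·ex + 2.83·ey = (3.6707,-1.5315)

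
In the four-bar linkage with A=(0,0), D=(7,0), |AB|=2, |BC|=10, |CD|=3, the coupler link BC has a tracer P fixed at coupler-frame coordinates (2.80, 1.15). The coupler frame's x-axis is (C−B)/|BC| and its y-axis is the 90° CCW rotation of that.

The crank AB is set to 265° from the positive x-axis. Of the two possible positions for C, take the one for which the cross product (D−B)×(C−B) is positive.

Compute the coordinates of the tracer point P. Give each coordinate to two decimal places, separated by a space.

A=(0,0), D=(7.00,0)
B = A + 2.00·(cos265°, sin265°) = (-0.1743, -1.9924)
|BD| = 7.4458
circle(B,10.00) ∩ circle(D,3.00): a=9.8337, h=1.8160
  candidates: C₊=(8.8149,2.3888) cross=13.522; C₋=(9.7868,-1.1108) cross=-13.522
  mode + wants cross > 0 → take C=(8.8149,2.3888) (cross=13.522)
ex = (C−B)/|BC| = (0.8989,0.4381); ey = (-0.4381,0.8989)
P = B + 2.80·ex + 1.15·ey = (1.8388,0.2681)

1.84 0.27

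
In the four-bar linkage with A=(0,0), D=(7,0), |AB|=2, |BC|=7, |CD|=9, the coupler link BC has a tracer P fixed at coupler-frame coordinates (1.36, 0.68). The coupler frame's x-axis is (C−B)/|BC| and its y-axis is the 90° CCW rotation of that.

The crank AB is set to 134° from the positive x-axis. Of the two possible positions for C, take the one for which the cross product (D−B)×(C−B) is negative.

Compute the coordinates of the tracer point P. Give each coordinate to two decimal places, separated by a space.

-0.48 0.22

A=(0,0), D=(7.00,0)
B = A + 2.00·(cos134°, sin134°) = (-1.3893, 1.4387)
|BD| = 8.5118
circle(B,7.00) ∩ circle(D,9.00): a=2.3761, h=6.5844
  candidates: C₊=(2.0655,7.5267) cross=56.045; C₋=(-0.1603,-5.4526) cross=-56.045
  mode - wants cross < 0 → take C=(-0.1603,-5.4526) (cross=-56.045)
ex = (C−B)/|BC| = (0.1756,-0.9845); ey = (0.9845,0.1756)
P = B + 1.36·ex + 0.68·ey = (-0.4811,0.2192)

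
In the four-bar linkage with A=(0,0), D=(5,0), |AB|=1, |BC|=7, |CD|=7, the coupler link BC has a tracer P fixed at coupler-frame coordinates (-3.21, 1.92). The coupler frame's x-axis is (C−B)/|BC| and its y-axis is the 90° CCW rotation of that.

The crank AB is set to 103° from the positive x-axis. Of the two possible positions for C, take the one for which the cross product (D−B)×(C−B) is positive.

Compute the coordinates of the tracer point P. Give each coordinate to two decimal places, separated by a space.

A=(0,0), D=(5.00,0)
B = A + 1.00·(cos103°, sin103°) = (-0.2250, 0.9744)
|BD| = 5.3150
circle(B,7.00) ∩ circle(D,7.00): a=2.6575, h=6.4759
  candidates: C₊=(3.5747,6.8534) cross=34.420; C₋=(1.2003,-5.8790) cross=-34.420
  mode + wants cross > 0 → take C=(3.5747,6.8534) (cross=34.420)
ex = (C−B)/|BC| = (0.5428,0.8399); ey = (-0.8399,0.5428)
P = B + -3.21·ex + 1.92·ey = (-3.5799,-0.6794)

-3.58 -0.68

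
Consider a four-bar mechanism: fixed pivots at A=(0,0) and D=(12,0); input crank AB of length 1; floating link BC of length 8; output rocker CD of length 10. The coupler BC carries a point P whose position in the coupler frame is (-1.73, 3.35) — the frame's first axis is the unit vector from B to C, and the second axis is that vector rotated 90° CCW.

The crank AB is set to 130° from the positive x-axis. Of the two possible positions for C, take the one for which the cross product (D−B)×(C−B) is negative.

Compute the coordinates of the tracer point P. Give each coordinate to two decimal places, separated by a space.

1.14 4.09

A=(0,0), D=(12.00,0)
B = A + 1.00·(cos130°, sin130°) = (-0.6428, 0.7660)
|BD| = 12.6660
circle(B,8.00) ∩ circle(D,10.00): a=4.9119, h=6.3146
  candidates: C₊=(4.6420,6.7720) cross=79.980; C₋=(3.8782,-5.8340) cross=-79.980
  mode - wants cross < 0 → take C=(3.8782,-5.8340) (cross=-79.980)
ex = (C−B)/|BC| = (0.5651,-0.8250); ey = (0.8250,0.5651)
P = B + -1.73·ex + 3.35·ey = (1.1433,4.0865)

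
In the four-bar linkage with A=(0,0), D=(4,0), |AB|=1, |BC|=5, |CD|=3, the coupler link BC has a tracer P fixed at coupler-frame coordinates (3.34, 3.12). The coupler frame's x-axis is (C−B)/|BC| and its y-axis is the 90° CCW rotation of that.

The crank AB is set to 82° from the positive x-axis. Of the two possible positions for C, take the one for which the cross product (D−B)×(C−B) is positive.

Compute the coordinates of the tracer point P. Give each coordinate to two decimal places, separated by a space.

2.03 5.15

A=(0,0), D=(4.00,0)
B = A + 1.00·(cos82°, sin82°) = (0.1392, 0.9903)
|BD| = 3.9858
circle(B,5.00) ∩ circle(D,3.00): a=4.0000, h=3.0000
  candidates: C₊=(4.7591,2.9024) cross=11.957; C₋=(3.2684,-2.9094) cross=-11.957
  mode + wants cross > 0 → take C=(4.7591,2.9024) (cross=11.957)
ex = (C−B)/|BC| = (0.9240,0.3824); ey = (-0.3824,0.9240)
P = B + 3.34·ex + 3.12·ey = (2.0321,5.1504)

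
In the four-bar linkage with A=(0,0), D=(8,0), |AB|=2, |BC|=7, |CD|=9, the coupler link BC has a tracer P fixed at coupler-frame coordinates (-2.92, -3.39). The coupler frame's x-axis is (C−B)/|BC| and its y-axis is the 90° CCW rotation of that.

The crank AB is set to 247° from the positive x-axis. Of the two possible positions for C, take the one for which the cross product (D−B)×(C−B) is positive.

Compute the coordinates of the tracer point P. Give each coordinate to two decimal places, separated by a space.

2.00 -5.35

A=(0,0), D=(8.00,0)
B = A + 2.00·(cos247°, sin247°) = (-0.7815, -1.8410)
|BD| = 8.9724
circle(B,7.00) ∩ circle(D,9.00): a=2.7029, h=6.4571
  candidates: C₊=(0.5390,5.0333) cross=57.935; C₋=(3.1889,-7.6061) cross=-57.935
  mode + wants cross > 0 → take C=(0.5390,5.0333) (cross=57.935)
ex = (C−B)/|BC| = (0.1886,0.9820); ey = (-0.9820,0.1886)
P = B + -2.92·ex + -3.39·ey = (1.9968,-5.3481)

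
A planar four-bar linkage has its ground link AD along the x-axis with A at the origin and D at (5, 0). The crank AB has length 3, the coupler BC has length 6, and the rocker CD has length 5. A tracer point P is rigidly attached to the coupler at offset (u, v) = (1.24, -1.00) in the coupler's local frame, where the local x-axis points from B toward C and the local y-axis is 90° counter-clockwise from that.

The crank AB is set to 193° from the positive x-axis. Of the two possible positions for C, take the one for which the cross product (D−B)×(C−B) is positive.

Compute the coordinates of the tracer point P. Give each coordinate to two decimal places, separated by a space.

A=(0,0), D=(5.00,0)
B = A + 3.00·(cos193°, sin193°) = (-2.9231, -0.6749)
|BD| = 7.9518
circle(B,6.00) ∩ circle(D,5.00): a=4.6676, h=3.7701
  candidates: C₊=(1.4077,3.4778) cross=29.979; C₋=(2.0476,-4.0352) cross=-29.979
  mode + wants cross > 0 → take C=(1.4077,3.4778) (cross=29.979)
ex = (C−B)/|BC| = (0.7218,0.6921); ey = (-0.6921,0.7218)
P = B + 1.24·ex + -1.00·ey = (-1.3360,-0.5384)

-1.34 -0.54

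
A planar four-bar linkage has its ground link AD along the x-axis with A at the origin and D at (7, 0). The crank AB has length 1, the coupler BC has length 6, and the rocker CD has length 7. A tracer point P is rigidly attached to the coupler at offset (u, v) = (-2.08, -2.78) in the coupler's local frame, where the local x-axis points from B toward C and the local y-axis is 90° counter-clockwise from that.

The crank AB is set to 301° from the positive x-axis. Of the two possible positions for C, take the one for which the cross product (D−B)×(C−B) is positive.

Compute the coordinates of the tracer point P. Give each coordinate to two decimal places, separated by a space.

A=(0,0), D=(7.00,0)
B = A + 1.00·(cos301°, sin301°) = (0.5150, -0.8572)
|BD| = 6.5414
circle(B,6.00) ∩ circle(D,7.00): a=2.2770, h=5.5511
  candidates: C₊=(2.0450,4.9445) cross=36.312; C₋=(3.4998,-6.0621) cross=-36.312
  mode + wants cross > 0 → take C=(2.0450,4.9445) (cross=36.312)
ex = (C−B)/|BC| = (0.2550,0.9669); ey = (-0.9669,0.2550)
P = B + -2.08·ex + -2.78·ey = (2.6728,-3.5773)

2.67 -3.58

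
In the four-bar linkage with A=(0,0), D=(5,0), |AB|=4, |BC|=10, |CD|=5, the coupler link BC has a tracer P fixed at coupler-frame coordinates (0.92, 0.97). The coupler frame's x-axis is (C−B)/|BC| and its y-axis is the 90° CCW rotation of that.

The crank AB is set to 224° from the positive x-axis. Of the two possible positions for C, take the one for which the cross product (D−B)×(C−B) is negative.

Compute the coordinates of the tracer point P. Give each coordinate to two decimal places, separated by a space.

-1.80 -1.99

A=(0,0), D=(5.00,0)
B = A + 4.00·(cos224°, sin224°) = (-2.8774, -2.7786)
|BD| = 8.3531
circle(B,10.00) ∩ circle(D,5.00): a=8.6659, h=4.9902
  candidates: C₊=(3.6350,4.8101) cross=41.683; C₋=(6.9550,-4.6019) cross=-41.683
  mode - wants cross < 0 → take C=(6.9550,-4.6019) (cross=-41.683)
ex = (C−B)/|BC| = (0.9832,-0.1823); ey = (0.1823,0.9832)
P = B + 0.92·ex + 0.97·ey = (-1.7959,-1.9926)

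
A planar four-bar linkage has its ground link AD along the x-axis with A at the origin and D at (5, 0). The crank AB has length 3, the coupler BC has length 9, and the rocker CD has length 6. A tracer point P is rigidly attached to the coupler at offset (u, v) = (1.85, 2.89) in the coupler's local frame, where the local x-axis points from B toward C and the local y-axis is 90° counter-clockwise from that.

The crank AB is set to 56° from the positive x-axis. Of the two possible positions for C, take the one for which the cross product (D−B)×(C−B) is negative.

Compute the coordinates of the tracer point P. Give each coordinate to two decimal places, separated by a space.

5.02 1.71

A=(0,0), D=(5.00,0)
B = A + 3.00·(cos56°, sin56°) = (1.6776, 2.4871)
|BD| = 4.1502
circle(B,9.00) ∩ circle(D,6.00): a=7.4965, h=4.9802
  candidates: C₊=(10.6634,1.9815) cross=20.669; C₋=(4.6944,-5.9922) cross=-20.669
  mode - wants cross < 0 → take C=(4.6944,-5.9922) (cross=-20.669)
ex = (C−B)/|BC| = (0.3352,-0.9421); ey = (0.9421,0.3352)
P = B + 1.85·ex + 2.89·ey = (5.0205,1.7129)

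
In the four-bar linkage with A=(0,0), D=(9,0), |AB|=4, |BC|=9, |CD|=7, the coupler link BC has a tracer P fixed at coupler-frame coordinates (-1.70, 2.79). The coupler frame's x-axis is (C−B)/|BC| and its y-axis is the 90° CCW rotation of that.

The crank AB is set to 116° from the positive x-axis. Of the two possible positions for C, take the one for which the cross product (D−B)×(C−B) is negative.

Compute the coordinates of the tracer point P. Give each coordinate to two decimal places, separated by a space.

-0.36 6.55

A=(0,0), D=(9.00,0)
B = A + 4.00·(cos116°, sin116°) = (-1.7535, 3.5952)
|BD| = 11.3386
circle(B,9.00) ∩ circle(D,7.00): a=7.0804, h=5.5559
  candidates: C₊=(6.7232,6.6194) cross=62.996; C₋=(3.1999,-3.9191) cross=-62.996
  mode - wants cross < 0 → take C=(3.1999,-3.9191) (cross=-62.996)
ex = (C−B)/|BC| = (0.5504,-0.8349); ey = (0.8349,0.5504)
P = B + -1.70·ex + 2.79·ey = (-0.3597,6.5501)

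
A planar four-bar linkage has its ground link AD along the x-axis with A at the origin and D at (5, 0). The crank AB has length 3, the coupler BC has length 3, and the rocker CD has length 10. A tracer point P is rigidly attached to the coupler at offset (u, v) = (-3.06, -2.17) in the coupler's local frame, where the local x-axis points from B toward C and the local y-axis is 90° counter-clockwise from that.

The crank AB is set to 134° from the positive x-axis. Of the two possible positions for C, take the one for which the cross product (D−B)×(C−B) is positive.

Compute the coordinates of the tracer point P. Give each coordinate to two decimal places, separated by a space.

A=(0,0), D=(5.00,0)
B = A + 3.00·(cos134°, sin134°) = (-2.0840, 2.1580)
|BD| = 7.4054
circle(B,3.00) ∩ circle(D,10.00): a=-2.4415, h=1.7433
  candidates: C₊=(-3.9115,4.5372) cross=12.910; C₋=(-4.9275,1.2018) cross=-12.910
  mode + wants cross > 0 → take C=(-3.9115,4.5372) (cross=12.910)
ex = (C−B)/|BC| = (-0.6092,0.7930); ey = (-0.7930,-0.6092)
P = B + -3.06·ex + -2.17·ey = (1.5010,1.0532)

1.50 1.05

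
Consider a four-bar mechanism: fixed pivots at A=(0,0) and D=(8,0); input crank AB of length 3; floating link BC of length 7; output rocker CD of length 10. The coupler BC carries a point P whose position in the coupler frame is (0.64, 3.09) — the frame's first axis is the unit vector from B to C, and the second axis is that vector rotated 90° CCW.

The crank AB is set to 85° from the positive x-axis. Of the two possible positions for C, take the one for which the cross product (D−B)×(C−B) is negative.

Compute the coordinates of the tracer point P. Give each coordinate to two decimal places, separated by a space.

3.14 1.71

A=(0,0), D=(8.00,0)
B = A + 3.00·(cos85°, sin85°) = (0.2615, 2.9886)
|BD| = 8.2956
circle(B,7.00) ∩ circle(D,10.00): a=1.0739, h=6.9171
  candidates: C₊=(3.7552,9.0544) cross=57.382; C₋=(-1.2288,-3.8509) cross=-57.382
  mode - wants cross < 0 → take C=(-1.2288,-3.8509) (cross=-57.382)
ex = (C−B)/|BC| = (-0.2129,-0.9771); ey = (0.9771,-0.2129)
P = B + 0.64·ex + 3.09·ey = (3.1444,1.7054)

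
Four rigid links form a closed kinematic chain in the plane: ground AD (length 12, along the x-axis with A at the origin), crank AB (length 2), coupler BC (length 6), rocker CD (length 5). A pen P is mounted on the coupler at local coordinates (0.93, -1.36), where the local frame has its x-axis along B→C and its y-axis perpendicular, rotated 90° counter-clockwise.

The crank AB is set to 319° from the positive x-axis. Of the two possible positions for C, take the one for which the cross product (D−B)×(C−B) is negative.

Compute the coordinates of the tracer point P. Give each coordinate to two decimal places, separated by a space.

A=(0,0), D=(12.00,0)
B = A + 2.00·(cos319°, sin319°) = (1.5094, -1.3121)
|BD| = 10.5723
circle(B,6.00) ∩ circle(D,5.00): a=5.8064, h=1.5119
  candidates: C₊=(7.0833,0.9087) cross=15.984; C₋=(7.4586,-2.0917) cross=-15.984
  mode - wants cross < 0 → take C=(7.4586,-2.0917) (cross=-15.984)
ex = (C−B)/|BC| = (0.9915,-0.1299); ey = (0.1299,0.9915)
P = B + 0.93·ex + -1.36·ey = (2.2548,-2.7814)

2.25 -2.78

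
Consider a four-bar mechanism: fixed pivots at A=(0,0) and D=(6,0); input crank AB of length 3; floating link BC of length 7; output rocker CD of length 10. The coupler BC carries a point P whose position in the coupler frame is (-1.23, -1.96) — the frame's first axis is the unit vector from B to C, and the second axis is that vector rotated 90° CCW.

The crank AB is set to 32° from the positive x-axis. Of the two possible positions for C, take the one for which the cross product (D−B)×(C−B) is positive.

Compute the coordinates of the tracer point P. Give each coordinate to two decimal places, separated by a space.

4.79 1.05

A=(0,0), D=(6.00,0)
B = A + 3.00·(cos32°, sin32°) = (2.5441, 1.5898)
|BD| = 3.8040
circle(B,7.00) ∩ circle(D,10.00): a=-4.8015, h=5.0937
  candidates: C₊=(0.3108,8.2239) cross=19.376; C₋=(-3.9467,-1.0311) cross=-19.376
  mode + wants cross > 0 → take C=(0.3108,8.2239) (cross=19.376)
ex = (C−B)/|BC| = (-0.3191,0.9477); ey = (-0.9477,-0.3191)
P = B + -1.23·ex + -1.96·ey = (4.7941,1.0494)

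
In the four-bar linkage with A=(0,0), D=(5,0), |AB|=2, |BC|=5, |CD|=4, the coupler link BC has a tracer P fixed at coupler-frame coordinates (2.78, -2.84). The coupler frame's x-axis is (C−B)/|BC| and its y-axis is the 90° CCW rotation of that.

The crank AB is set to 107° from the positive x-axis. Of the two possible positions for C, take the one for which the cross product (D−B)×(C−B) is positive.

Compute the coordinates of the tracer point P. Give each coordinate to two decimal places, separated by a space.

3.09 0.39

A=(0,0), D=(5.00,0)
B = A + 2.00·(cos107°, sin107°) = (-0.5847, 1.9126)
|BD| = 5.9032
circle(B,5.00) ∩ circle(D,4.00): a=3.7139, h=3.3477
  candidates: C₊=(4.0135,3.8764) cross=19.762; C₋=(1.8442,-2.4578) cross=-19.762
  mode + wants cross > 0 → take C=(4.0135,3.8764) (cross=19.762)
ex = (C−B)/|BC| = (0.9196,0.3928); ey = (-0.3928,0.9196)
P = B + 2.78·ex + -2.84·ey = (3.0873,0.3927)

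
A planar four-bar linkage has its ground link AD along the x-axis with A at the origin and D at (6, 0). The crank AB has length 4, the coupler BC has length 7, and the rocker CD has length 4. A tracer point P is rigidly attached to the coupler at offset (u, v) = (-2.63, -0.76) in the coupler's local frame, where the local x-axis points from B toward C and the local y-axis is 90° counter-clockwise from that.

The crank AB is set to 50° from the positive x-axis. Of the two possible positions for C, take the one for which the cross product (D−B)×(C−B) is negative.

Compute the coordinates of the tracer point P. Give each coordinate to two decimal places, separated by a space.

1.14 5.40

A=(0,0), D=(6.00,0)
B = A + 4.00·(cos50°, sin50°) = (2.5712, 3.0642)
|BD| = 4.5985
circle(B,7.00) ∩ circle(D,4.00): a=5.8874, h=3.7867
  candidates: C₊=(9.4843,1.9647) cross=17.413; C₋=(4.4378,-3.6823) cross=-17.413
  mode - wants cross < 0 → take C=(4.4378,-3.6823) (cross=-17.413)
ex = (C−B)/|BC| = (0.2667,-0.9638); ey = (0.9638,0.2667)
P = B + -2.63·ex + -0.76·ey = (1.1373,5.3963)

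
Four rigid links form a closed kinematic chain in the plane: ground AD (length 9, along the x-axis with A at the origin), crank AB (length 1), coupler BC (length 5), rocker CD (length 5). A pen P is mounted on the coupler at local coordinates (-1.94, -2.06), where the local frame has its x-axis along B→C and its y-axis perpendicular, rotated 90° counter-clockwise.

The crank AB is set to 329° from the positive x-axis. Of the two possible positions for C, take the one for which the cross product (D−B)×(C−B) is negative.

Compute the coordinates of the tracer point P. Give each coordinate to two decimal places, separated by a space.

A=(0,0), D=(9.00,0)
B = A + 1.00·(cos329°, sin329°) = (0.8572, -0.5150)
|BD| = 8.1591
circle(B,5.00) ∩ circle(D,5.00): a=4.0796, h=2.8909
  candidates: C₊=(4.7461,2.6276) cross=23.587; C₋=(5.1111,-3.1426) cross=-23.587
  mode - wants cross < 0 → take C=(5.1111,-3.1426) (cross=-23.587)
ex = (C−B)/|BC| = (0.8508,-0.5255); ey = (0.5255,0.8508)
P = B + -1.94·ex + -2.06·ey = (-1.8759,-1.2481)

-1.88 -1.25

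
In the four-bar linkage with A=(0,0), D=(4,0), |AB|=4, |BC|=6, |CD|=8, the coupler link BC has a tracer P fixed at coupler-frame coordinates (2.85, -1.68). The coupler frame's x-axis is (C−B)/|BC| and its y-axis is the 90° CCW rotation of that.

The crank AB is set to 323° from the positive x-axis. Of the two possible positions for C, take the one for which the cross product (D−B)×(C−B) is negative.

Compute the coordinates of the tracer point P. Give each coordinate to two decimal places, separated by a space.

A=(0,0), D=(4.00,0)
B = A + 4.00·(cos323°, sin323°) = (3.1945, -2.4073)
|BD| = 2.5384
circle(B,6.00) ∩ circle(D,8.00): a=-4.2460, h=4.2393
  candidates: C₊=(-2.1730,-5.0887) cross=10.761; C₋=(5.8675,-7.7790) cross=-10.761
  mode - wants cross < 0 → take C=(5.8675,-7.7790) (cross=-10.761)
ex = (C−B)/|BC| = (0.4455,-0.8953); ey = (0.8953,0.4455)
P = B + 2.85·ex + -1.68·ey = (2.9601,-5.7073)

2.96 -5.71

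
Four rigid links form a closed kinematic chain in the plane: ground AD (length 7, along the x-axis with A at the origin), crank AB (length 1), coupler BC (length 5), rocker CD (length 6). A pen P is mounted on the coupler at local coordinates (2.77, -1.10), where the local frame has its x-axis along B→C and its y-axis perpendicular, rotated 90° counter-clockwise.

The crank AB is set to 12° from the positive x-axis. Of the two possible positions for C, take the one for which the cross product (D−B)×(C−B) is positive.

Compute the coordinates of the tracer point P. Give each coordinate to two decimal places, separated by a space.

3.21 2.18

A=(0,0), D=(7.00,0)
B = A + 1.00·(cos12°, sin12°) = (0.9781, 0.2079)
|BD| = 6.0254
circle(B,5.00) ∩ circle(D,6.00): a=2.0999, h=4.5377
  candidates: C₊=(3.2334,4.6704) cross=27.341; C₋=(2.9202,-4.3995) cross=-27.341
  mode + wants cross > 0 → take C=(3.2334,4.6704) (cross=27.341)
ex = (C−B)/|BC| = (0.4510,0.8925); ey = (-0.8925,0.4510)
P = B + 2.77·ex + -1.10·ey = (3.2093,2.1840)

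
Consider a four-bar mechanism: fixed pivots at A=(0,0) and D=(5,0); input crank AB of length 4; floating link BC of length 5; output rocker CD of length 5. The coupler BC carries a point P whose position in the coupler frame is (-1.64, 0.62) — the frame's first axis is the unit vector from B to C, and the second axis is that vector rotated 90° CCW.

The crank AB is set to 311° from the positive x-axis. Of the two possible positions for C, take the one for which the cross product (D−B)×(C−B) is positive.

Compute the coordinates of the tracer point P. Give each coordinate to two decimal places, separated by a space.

2.88 -4.75

A=(0,0), D=(5.00,0)
B = A + 4.00·(cos311°, sin311°) = (2.6242, -3.0188)
|BD| = 3.8416
circle(B,5.00) ∩ circle(D,5.00): a=1.9208, h=4.6163
  candidates: C₊=(0.1844,1.3455) cross=17.734; C₋=(7.4398,-4.3643) cross=-17.734
  mode + wants cross > 0 → take C=(0.1844,1.3455) (cross=17.734)
ex = (C−B)/|BC| = (-0.4880,0.8729); ey = (-0.8729,-0.4880)
P = B + -1.64·ex + 0.62·ey = (2.8833,-4.7529)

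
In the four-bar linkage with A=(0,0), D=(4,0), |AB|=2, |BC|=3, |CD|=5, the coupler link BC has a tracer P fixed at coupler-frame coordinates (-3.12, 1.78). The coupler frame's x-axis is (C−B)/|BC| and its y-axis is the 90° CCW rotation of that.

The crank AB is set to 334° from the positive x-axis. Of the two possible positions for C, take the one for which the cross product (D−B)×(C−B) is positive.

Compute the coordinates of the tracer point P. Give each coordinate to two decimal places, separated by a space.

4.05 -3.67

A=(0,0), D=(4.00,0)
B = A + 2.00·(cos334°, sin334°) = (1.7976, -0.8767)
|BD| = 2.3705
circle(B,3.00) ∩ circle(D,5.00): a=-2.1896, h=2.0508
  candidates: C₊=(-0.9952,0.2188) cross=4.861; C₋=(0.5218,-3.5920) cross=-4.861
  mode + wants cross > 0 → take C=(-0.9952,0.2188) (cross=4.861)
ex = (C−B)/|BC| = (-0.9309,0.3652); ey = (-0.3652,-0.9309)
P = B + -3.12·ex + 1.78·ey = (4.0521,-3.6732)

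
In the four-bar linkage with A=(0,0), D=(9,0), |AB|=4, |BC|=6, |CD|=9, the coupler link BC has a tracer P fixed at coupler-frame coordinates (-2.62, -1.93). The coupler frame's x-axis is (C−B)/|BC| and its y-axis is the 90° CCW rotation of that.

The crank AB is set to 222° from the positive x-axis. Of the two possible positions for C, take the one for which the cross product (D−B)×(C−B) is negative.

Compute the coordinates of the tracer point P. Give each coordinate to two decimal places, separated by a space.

-6.22 -2.95

A=(0,0), D=(9.00,0)
B = A + 4.00·(cos222°, sin222°) = (-2.9726, -2.6765)
|BD| = 12.2681
circle(B,6.00) ∩ circle(D,9.00): a=4.3000, h=4.1845
  candidates: C₊=(0.3109,2.3453) cross=51.335; C₋=(2.1368,-5.8221) cross=-51.335
  mode - wants cross < 0 → take C=(2.1368,-5.8221) (cross=-51.335)
ex = (C−B)/|BC| = (0.8516,-0.5243); ey = (0.5243,0.8516)
P = B + -2.62·ex + -1.93·ey = (-6.2155,-2.9465)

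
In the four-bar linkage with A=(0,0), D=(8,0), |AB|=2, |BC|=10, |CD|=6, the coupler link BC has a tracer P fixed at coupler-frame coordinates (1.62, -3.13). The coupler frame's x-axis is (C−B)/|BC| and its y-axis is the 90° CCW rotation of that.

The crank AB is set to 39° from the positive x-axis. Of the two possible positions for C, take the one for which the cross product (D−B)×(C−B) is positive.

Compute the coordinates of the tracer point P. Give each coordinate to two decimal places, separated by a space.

A=(0,0), D=(8.00,0)
B = A + 2.00·(cos39°, sin39°) = (1.5543, 1.2586)
|BD| = 6.5674
circle(B,10.00) ∩ circle(D,6.00): a=8.1562, h=5.7858
  candidates: C₊=(10.6682,5.3741) cross=37.998; C₋=(8.4505,-5.9831) cross=-37.998
  mode + wants cross > 0 → take C=(10.6682,5.3741) (cross=37.998)
ex = (C−B)/|BC| = (0.9114,0.4115); ey = (-0.4115,0.9114)
P = B + 1.62·ex + -3.13·ey = (4.3189,-0.9273)

4.32 -0.93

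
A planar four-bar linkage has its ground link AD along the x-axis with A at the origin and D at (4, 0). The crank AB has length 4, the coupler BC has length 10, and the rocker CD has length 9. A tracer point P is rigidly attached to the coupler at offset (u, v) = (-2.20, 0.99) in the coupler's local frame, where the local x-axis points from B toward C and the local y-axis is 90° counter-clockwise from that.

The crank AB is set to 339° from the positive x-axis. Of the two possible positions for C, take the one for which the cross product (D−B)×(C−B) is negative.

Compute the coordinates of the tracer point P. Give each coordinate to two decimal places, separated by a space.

1.37 -1.92

A=(0,0), D=(4.00,0)
B = A + 4.00·(cos339°, sin339°) = (3.7343, -1.4335)
|BD| = 1.4579
circle(B,10.00) ∩ circle(D,9.00): a=7.2452, h=6.8925
  candidates: C₊=(-1.7224,6.9465) cross=10.048; C₋=(11.8317,4.4344) cross=-10.048
  mode - wants cross < 0 → take C=(11.8317,4.4344) (cross=-10.048)
ex = (C−B)/|BC| = (0.8097,0.5868); ey = (-0.5868,0.8097)
P = B + -2.20·ex + 0.99·ey = (1.3720,-1.9228)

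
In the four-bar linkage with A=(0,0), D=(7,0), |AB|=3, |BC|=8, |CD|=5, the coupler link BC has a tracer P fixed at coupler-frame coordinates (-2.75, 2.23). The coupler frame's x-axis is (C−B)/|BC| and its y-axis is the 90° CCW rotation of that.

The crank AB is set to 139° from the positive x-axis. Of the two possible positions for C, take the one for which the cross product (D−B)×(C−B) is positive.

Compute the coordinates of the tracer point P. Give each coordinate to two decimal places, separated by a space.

A=(0,0), D=(7.00,0)
B = A + 3.00·(cos139°, sin139°) = (-2.2641, 1.9682)
|BD| = 9.4709
circle(B,8.00) ∩ circle(D,5.00): a=6.7944, h=4.2233
  candidates: C₊=(5.2596,4.6873) cross=39.998; C₋=(3.5043,-3.5749) cross=-39.998
  mode + wants cross > 0 → take C=(5.2596,4.6873) (cross=39.998)
ex = (C−B)/|BC| = (0.9405,0.3399); ey = (-0.3399,0.9405)
P = B + -2.75·ex + 2.23·ey = (-5.6084,3.1307)

-5.61 3.13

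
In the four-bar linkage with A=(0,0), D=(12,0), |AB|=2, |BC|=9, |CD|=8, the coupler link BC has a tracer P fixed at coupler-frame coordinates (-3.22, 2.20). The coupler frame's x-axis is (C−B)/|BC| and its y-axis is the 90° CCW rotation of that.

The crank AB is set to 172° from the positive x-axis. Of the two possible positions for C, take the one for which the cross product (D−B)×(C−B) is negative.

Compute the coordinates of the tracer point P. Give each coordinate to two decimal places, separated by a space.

A=(0,0), D=(12.00,0)
B = A + 2.00·(cos172°, sin172°) = (-1.9805, 0.2783)
|BD| = 13.9833
circle(B,9.00) ∩ circle(D,8.00): a=7.5995, h=4.8215
  candidates: C₊=(5.7135,4.9477) cross=67.421; C₋=(5.5215,-4.6935) cross=-67.421
  mode - wants cross < 0 → take C=(5.5215,-4.6935) (cross=-67.421)
ex = (C−B)/|BC| = (0.8336,-0.5524); ey = (0.5524,0.8336)
P = B + -3.22·ex + 2.20·ey = (-3.4493,3.8910)

-3.45 3.89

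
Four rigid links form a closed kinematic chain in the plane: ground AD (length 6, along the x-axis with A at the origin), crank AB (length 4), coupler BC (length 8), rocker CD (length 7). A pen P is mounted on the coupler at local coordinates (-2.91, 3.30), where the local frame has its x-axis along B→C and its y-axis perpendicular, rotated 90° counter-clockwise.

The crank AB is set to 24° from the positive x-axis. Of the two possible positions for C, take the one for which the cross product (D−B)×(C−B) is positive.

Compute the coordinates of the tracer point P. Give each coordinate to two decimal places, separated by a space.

-0.37 3.40

A=(0,0), D=(6.00,0)
B = A + 4.00·(cos24°, sin24°) = (3.6542, 1.6269)
|BD| = 2.8548
circle(B,8.00) ∩ circle(D,7.00): a=4.0546, h=6.8964
  candidates: C₊=(10.9161,4.9831) cross=19.688; C₋=(3.0556,-6.3506) cross=-19.688
  mode + wants cross > 0 → take C=(10.9161,4.9831) (cross=19.688)
ex = (C−B)/|BC| = (0.9077,0.4195); ey = (-0.4195,0.9077)
P = B + -2.91·ex + 3.30·ey = (-0.3718,3.4017)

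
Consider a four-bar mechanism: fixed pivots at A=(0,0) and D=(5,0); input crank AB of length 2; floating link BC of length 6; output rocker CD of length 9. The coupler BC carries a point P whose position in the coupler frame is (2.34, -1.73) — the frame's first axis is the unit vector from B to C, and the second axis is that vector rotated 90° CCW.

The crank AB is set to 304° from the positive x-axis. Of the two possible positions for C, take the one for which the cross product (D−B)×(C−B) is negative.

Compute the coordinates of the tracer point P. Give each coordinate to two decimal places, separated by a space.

A=(0,0), D=(5.00,0)
B = A + 2.00·(cos304°, sin304°) = (1.1184, -1.6581)
|BD| = 4.2209
circle(B,6.00) ∩ circle(D,9.00): a=-3.2201, h=5.0627
  candidates: C₊=(-3.8316,1.7327) cross=21.369; C₋=(0.1458,-7.5787) cross=-21.369
  mode - wants cross < 0 → take C=(0.1458,-7.5787) (cross=-21.369)
ex = (C−B)/|BC| = (-0.1621,-0.9868); ey = (0.9868,-0.1621)
P = B + 2.34·ex + -1.73·ey = (-0.9680,-3.6867)

-0.97 -3.69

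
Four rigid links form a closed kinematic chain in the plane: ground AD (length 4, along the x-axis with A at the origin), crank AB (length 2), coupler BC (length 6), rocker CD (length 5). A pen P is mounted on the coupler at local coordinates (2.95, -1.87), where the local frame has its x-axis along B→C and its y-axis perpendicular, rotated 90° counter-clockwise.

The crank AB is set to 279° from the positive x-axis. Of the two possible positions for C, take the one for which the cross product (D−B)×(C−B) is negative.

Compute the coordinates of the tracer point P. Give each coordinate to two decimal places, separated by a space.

A=(0,0), D=(4.00,0)
B = A + 2.00·(cos279°, sin279°) = (0.3129, -1.9754)
|BD| = 4.1829
circle(B,6.00) ∩ circle(D,5.00): a=3.4063, h=4.9393
  candidates: C₊=(0.9829,3.9871) cross=20.661; C₋=(5.6480,-4.7206) cross=-20.661
  mode - wants cross < 0 → take C=(5.6480,-4.7206) (cross=-20.661)
ex = (C−B)/|BC| = (0.8892,-0.4575); ey = (0.4575,0.8892)
P = B + 2.95·ex + -1.87·ey = (2.0804,-4.9879)

2.08 -4.99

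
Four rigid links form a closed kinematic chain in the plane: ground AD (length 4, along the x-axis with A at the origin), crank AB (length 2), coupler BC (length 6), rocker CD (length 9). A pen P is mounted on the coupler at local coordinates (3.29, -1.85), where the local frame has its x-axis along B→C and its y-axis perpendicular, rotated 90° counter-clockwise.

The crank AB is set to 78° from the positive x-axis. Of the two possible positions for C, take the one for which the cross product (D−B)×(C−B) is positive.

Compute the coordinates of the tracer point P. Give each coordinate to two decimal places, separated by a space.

1.87 5.44

A=(0,0), D=(4.00,0)
B = A + 2.00·(cos78°, sin78°) = (0.4158, 1.9563)
|BD| = 4.0833
circle(B,6.00) ∩ circle(D,9.00): a=-3.4686, h=4.8958
  candidates: C₊=(-0.2832,7.9154) cross=19.991; C₋=(-4.9743,-0.6793) cross=-19.991
  mode + wants cross > 0 → take C=(-0.2832,7.9154) (cross=19.991)
ex = (C−B)/|BC| = (-0.1165,0.9932); ey = (-0.9932,-0.1165)
P = B + 3.29·ex + -1.85·ey = (1.8699,5.4394)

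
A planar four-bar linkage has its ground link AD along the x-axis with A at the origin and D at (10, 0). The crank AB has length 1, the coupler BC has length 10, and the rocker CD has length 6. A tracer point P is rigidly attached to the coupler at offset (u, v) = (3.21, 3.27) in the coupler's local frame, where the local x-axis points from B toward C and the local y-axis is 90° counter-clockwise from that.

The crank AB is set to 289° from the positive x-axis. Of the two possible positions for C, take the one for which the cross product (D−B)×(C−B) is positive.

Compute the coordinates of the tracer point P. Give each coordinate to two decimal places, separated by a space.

A=(0,0), D=(10.00,0)
B = A + 1.00·(cos289°, sin289°) = (0.3256, -0.9455)
|BD| = 9.7205
circle(B,10.00) ∩ circle(D,6.00): a=8.1523, h=5.7914
  candidates: C₊=(7.8758,5.6114) cross=56.296; C₋=(9.0025,-5.9165) cross=-56.296
  mode + wants cross > 0 → take C=(7.8758,5.6114) (cross=56.296)
ex = (C−B)/|BC| = (0.7550,0.6557); ey = (-0.6557,0.7550)
P = B + 3.21·ex + 3.27·ey = (0.6051,3.6282)

0.61 3.63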